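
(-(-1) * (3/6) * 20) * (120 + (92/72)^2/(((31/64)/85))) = 10207600/2511 = 4065.15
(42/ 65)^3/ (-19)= -74088/5217875 = -0.01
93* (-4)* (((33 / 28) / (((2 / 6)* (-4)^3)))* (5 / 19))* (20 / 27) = 4.01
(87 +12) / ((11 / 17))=153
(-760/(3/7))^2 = 28302400/9 = 3144711.11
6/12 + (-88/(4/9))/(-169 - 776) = 149/210 = 0.71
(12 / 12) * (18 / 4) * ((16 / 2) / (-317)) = -0.11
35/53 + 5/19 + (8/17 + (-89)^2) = 135623465/17119 = 7922.39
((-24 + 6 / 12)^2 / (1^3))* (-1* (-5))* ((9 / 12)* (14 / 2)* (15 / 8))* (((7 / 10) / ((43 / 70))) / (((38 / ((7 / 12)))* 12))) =132595225/3346432 = 39.62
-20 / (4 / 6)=-30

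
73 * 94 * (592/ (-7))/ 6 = -2031152/21 = -96721.52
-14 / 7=-2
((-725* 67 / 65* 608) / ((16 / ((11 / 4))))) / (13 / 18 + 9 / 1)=-3654783/455 = -8032.49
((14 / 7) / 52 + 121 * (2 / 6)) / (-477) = -0.08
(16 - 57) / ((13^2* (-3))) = 41/507 = 0.08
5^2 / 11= 25/11 = 2.27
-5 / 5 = -1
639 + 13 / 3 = 1930/3 = 643.33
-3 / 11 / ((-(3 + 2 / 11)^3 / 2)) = 726/42875 = 0.02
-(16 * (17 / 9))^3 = -20123648/729 = -27604.46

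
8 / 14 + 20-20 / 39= 20.06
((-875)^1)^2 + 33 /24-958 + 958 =6125011/8 = 765626.38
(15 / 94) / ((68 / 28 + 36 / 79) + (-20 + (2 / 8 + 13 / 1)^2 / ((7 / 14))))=33180/69449879 = 0.00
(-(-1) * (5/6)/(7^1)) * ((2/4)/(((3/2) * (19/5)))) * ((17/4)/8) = 425/76608 = 0.01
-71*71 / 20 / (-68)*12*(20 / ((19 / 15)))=226845/323 = 702.31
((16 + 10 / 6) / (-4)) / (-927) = 53/11124 = 0.00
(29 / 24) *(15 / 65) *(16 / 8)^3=2.23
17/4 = 4.25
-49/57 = -0.86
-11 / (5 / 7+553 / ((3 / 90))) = -77/116135 = 0.00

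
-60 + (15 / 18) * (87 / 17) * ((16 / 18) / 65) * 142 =-102868/1989 = -51.72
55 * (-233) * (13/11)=-15145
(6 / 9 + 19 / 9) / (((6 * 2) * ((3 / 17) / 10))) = 2125/162 = 13.12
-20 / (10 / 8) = -16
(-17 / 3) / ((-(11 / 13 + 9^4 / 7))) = 1547/256110 = 0.01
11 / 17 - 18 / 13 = -163/221 = -0.74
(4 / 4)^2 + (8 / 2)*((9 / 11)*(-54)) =-1933/11 = -175.73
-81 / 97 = -0.84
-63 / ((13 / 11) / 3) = -2079/13 = -159.92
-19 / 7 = -2.71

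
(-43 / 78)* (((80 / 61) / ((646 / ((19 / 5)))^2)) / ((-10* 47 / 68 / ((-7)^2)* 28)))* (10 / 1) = 602/9504105 = 0.00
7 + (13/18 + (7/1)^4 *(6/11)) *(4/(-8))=-256679/396 = -648.18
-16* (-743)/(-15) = -11888/15 = -792.53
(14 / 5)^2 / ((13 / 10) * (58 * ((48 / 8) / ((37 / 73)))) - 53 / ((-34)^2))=8383312/954379255 = 0.01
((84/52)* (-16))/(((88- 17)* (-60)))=0.01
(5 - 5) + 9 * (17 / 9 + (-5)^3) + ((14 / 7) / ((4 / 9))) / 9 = -2215/2 = -1107.50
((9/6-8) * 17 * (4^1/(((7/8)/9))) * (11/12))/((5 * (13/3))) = -6732/35 = -192.34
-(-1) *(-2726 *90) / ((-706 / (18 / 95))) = 441612/6707 = 65.84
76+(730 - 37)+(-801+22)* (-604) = 471285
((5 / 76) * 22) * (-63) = -3465/38 = -91.18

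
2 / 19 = 0.11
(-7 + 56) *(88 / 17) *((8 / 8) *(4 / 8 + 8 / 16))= 4312/17 = 253.65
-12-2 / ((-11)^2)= -1454/121 = -12.02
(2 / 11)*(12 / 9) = 8/33 = 0.24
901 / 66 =13.65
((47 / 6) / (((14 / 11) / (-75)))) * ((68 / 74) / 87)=-219725/45066 = -4.88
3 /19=0.16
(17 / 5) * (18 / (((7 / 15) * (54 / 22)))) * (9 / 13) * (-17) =-57222/91 = -628.81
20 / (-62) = -0.32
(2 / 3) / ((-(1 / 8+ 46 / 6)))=-16/187 = -0.09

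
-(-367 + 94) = 273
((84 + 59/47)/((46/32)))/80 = 4007/5405 = 0.74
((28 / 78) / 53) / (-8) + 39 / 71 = 321955/587028 = 0.55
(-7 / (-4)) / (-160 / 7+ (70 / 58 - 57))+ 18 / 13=1131079/830232 = 1.36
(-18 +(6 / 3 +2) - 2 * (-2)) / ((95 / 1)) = -2/19 = -0.11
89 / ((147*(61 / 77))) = 979/1281 = 0.76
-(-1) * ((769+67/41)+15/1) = 32211/41 = 785.63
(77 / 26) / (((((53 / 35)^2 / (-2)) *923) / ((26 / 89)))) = -188650/230750923 = 0.00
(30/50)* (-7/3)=-7/5 = -1.40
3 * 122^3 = 5447544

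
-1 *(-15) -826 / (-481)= 8041/481 = 16.72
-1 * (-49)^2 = -2401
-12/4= -3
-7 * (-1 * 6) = 42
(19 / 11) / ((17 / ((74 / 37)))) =38/187 = 0.20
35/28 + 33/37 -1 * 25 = -3383/148 = -22.86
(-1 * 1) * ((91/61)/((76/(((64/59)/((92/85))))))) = -0.02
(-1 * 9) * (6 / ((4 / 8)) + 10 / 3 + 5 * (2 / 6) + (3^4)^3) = -4783122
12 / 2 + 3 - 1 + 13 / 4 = 45/4 = 11.25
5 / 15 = 1/3 = 0.33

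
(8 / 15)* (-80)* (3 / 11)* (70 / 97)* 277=-2481920/1067 = -2326.07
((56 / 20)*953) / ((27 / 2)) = 26684/135 = 197.66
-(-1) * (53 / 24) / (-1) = -53/24 = -2.21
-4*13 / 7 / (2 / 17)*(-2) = 884/7 = 126.29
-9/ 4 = -2.25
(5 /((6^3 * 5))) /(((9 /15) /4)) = 5/162 = 0.03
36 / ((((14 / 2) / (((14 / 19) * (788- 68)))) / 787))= 2147267.37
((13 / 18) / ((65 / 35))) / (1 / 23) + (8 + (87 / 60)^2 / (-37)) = 2249431/133200 = 16.89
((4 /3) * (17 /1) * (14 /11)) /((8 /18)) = 714/11 = 64.91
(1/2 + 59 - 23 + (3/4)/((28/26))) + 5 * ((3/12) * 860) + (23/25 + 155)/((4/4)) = 1775363/1400 = 1268.12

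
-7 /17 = -0.41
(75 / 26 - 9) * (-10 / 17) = 795/221 = 3.60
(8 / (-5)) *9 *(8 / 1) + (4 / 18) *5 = -5134/45 = -114.09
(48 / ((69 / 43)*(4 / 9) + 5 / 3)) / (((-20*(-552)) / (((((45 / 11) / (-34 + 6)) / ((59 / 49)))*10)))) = -40635/18330356 = 0.00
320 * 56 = 17920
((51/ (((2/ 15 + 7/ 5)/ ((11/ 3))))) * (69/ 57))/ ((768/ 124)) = 28985/1216 = 23.84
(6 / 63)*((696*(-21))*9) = -12528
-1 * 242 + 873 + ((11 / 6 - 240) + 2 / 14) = 16505/42 = 392.98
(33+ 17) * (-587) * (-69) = 2025150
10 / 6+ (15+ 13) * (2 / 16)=31/6 = 5.17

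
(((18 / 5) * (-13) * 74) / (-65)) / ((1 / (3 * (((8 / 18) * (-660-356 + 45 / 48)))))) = -1802751/25 = -72110.04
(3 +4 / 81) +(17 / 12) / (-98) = 96365/31752 = 3.03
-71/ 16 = -4.44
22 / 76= 11/38 = 0.29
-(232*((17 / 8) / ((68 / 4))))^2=-841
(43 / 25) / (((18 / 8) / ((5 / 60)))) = 43/675 = 0.06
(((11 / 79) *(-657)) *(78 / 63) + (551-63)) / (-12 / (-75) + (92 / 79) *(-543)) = -2590375/4370044 = -0.59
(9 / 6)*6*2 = 18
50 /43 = 1.16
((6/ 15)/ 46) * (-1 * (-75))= 15/23 = 0.65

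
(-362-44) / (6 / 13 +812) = -2639/5281 = -0.50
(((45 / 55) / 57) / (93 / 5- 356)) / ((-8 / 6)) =45/1410332 = 0.00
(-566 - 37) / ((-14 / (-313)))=-188739/14 = -13481.36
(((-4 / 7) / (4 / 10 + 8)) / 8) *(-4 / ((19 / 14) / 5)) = 50/399 = 0.13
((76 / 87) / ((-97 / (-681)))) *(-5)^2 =431300/2813 = 153.32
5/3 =1.67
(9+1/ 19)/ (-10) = -86/95 = -0.91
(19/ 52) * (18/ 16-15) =-2109/416 = -5.07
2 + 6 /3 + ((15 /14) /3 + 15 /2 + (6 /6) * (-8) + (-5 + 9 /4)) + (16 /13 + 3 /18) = 2735/1092 = 2.50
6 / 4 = 3/2 = 1.50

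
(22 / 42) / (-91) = -0.01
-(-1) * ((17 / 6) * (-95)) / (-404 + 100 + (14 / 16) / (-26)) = 167960/189717 = 0.89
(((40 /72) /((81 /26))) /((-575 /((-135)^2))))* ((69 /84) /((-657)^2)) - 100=-604308665/6043086 = -100.00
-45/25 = -9/5 = -1.80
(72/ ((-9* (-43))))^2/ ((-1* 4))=-16/1849 = -0.01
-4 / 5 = -0.80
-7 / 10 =-0.70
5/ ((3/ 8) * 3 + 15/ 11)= 440/219 = 2.01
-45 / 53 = -0.85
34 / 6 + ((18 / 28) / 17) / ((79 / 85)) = 5.71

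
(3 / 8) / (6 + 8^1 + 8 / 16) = 3/116 = 0.03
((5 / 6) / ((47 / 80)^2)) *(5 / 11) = 80000/72897 = 1.10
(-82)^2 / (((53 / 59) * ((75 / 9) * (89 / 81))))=96401988/117925 = 817.49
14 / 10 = 7/5 = 1.40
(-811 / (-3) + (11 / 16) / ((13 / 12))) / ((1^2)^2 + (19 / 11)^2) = 5114791/75192 = 68.02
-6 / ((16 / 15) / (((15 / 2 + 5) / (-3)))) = 375/16 = 23.44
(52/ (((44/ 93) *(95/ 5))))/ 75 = 403/5225 = 0.08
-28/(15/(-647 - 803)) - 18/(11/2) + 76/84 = 208231/77 = 2704.30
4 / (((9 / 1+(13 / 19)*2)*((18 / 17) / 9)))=646/197 = 3.28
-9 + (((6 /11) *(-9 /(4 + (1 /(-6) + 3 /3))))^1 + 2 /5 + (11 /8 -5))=-168951/12760 = -13.24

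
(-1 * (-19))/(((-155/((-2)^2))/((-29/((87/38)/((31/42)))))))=1444/315 = 4.58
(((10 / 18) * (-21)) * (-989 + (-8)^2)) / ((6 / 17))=550375/18 = 30576.39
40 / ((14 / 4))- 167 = -1089/7 = -155.57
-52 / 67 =-0.78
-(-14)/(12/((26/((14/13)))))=169/6 = 28.17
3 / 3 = 1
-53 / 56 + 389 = 21731/56 = 388.05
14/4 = 7/2 = 3.50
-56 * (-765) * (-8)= -342720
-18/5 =-3.60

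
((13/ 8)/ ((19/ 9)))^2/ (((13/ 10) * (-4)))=-5265/46208 = -0.11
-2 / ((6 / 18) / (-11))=66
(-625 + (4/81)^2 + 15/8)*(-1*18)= 32706457/2916 = 11216.21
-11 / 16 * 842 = -4631/8 = -578.88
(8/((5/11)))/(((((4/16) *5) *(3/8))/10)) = 5632/15 = 375.47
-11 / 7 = -1.57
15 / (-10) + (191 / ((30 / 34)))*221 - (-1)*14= 1435549/30 = 47851.63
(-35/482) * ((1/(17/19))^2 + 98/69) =-1863085/9611562 = -0.19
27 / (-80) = -0.34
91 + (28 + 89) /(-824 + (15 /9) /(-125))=5615116/61801 = 90.86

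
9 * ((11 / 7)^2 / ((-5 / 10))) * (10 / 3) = -7260/49 = -148.16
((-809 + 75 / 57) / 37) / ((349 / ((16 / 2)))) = -122768/245347 = -0.50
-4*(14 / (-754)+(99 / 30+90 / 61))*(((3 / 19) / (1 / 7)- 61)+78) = -752624528/2184715 = -344.50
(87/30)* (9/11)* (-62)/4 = -36.78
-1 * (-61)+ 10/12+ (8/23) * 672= 40789/138 = 295.57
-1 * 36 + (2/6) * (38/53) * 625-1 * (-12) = 19934/159 = 125.37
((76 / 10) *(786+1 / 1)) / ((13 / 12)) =358872/65 = 5521.11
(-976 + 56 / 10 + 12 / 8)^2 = 93876721/100 = 938767.21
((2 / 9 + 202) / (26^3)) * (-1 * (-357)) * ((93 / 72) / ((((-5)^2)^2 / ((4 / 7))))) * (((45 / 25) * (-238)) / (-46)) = 438991/9717500 = 0.05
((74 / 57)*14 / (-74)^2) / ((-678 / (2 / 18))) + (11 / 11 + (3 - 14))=-128691187/12869118 = -10.00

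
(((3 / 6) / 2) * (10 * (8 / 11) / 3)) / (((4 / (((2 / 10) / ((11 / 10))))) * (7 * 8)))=5/10164 = 0.00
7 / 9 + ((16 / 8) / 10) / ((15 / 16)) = 223/225 = 0.99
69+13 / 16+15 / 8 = 1147/16 = 71.69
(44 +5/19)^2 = 707281/361 = 1959.23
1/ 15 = 0.07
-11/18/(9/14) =-77/81 = -0.95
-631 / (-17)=631/17 = 37.12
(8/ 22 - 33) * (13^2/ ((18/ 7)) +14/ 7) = -437621/198 = -2210.21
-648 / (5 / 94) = -60912/5 = -12182.40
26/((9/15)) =43.33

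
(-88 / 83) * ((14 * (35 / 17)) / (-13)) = 2.35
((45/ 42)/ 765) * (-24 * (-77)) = 44/17 = 2.59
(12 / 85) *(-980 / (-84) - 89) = -928/85 = -10.92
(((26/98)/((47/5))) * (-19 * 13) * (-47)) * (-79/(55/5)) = -1268345/539 = -2353.14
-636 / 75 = -212/25 = -8.48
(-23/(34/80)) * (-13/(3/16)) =191360/51 = 3752.16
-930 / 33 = -310/11 = -28.18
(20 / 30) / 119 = 2/357 = 0.01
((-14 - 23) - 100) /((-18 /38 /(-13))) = -33839/9 = -3759.89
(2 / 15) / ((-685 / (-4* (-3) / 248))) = -1/106175 = 0.00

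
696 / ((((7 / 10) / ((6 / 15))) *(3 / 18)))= 16704/7 = 2386.29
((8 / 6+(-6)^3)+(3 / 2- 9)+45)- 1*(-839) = 3971/6 = 661.83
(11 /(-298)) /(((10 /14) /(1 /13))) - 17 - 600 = -11951367/19370 = -617.00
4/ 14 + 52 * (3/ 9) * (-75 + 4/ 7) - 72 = -28598/21 = -1361.81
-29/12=-2.42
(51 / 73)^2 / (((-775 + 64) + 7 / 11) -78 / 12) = -19074/28014553 = 0.00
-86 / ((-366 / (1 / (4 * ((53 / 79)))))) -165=-6397943/38796 = -164.91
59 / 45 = 1.31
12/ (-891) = -4/297 = -0.01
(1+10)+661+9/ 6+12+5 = 1381/2 = 690.50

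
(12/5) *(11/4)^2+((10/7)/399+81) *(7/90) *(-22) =-8651159/71820 = -120.46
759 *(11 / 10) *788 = 3289506/5 = 657901.20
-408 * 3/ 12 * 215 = -21930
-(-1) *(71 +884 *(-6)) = -5233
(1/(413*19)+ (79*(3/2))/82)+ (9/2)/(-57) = 1758305/1286908 = 1.37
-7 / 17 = -0.41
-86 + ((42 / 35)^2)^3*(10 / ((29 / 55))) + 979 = 17212057/18125 = 949.63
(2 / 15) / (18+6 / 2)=2/315 = 0.01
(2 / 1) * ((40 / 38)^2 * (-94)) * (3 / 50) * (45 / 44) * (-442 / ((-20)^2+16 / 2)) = 54990/3971 = 13.85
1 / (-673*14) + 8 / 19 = 75357/179018 = 0.42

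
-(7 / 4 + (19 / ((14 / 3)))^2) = -898/49 = -18.33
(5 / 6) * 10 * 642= 5350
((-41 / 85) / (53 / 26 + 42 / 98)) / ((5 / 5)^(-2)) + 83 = 3160233/38165 = 82.80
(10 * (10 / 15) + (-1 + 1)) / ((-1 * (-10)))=0.67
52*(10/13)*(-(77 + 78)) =-6200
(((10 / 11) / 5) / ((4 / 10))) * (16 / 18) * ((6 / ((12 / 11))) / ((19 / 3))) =20/57 = 0.35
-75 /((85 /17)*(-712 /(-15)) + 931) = -45/701 = -0.06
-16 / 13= -1.23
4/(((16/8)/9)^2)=81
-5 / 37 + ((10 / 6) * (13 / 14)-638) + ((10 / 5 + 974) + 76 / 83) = 43896205/128982 = 340.33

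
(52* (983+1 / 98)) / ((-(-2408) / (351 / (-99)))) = -48841845/648956 = -75.26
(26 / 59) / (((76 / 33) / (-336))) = -64.29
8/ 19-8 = -144/19 = -7.58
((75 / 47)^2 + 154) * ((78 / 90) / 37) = 4495543/1225995 = 3.67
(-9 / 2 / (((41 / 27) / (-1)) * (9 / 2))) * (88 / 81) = 88/123 = 0.72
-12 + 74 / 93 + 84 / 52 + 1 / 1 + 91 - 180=-117985/1209 = -97.59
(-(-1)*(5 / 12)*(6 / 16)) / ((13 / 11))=55/416 = 0.13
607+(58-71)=594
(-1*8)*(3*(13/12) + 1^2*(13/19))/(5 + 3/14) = -8372/1387 = -6.04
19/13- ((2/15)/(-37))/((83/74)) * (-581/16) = 1.34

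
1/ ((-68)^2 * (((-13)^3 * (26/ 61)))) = -61/264132128 = 0.00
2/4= 1/2 = 0.50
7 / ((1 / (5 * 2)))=70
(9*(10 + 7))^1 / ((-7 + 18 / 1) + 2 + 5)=17/2 = 8.50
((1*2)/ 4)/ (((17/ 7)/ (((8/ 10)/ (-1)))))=-14/85 = -0.16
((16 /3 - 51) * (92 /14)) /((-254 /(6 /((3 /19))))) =119738/2667 = 44.90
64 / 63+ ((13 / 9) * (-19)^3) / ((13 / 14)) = -672118/63 = -10668.54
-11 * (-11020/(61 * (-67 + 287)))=551/61 = 9.03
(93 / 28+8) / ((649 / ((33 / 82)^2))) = 31383/11108048 = 0.00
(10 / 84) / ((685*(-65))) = -1/374010 = 0.00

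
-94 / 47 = -2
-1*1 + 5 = 4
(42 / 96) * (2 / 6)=7/48 = 0.15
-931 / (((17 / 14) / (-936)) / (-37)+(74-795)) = 451393488/349575391 = 1.29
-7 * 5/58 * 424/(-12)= 1855/87 = 21.32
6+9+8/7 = 113/7 = 16.14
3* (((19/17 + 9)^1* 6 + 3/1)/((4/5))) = 238.90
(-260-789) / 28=-1049/28 = -37.46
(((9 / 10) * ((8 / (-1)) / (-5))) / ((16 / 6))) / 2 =27/100 = 0.27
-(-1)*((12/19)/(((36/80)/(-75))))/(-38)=1000/361 = 2.77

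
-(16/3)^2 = -256/9 = -28.44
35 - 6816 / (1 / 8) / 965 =-20753/965 = -21.51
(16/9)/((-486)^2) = 4/531441 = 0.00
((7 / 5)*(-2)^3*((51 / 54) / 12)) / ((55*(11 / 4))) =-476/81675 = -0.01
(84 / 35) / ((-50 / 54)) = -324/125 = -2.59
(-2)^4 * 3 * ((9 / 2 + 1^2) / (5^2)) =264/25 = 10.56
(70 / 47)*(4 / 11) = 280/517 = 0.54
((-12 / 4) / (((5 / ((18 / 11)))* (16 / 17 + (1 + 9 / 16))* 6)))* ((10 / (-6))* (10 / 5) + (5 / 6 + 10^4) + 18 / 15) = -40794696/62425 = -653.50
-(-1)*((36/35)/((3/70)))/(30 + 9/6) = 16/21 = 0.76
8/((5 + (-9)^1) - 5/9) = -72/41 = -1.76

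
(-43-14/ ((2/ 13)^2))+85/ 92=-58289/92 = -633.58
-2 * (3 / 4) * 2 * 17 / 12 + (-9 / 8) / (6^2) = -4.28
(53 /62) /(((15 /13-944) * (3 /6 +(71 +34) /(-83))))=57187/48255809 = 0.00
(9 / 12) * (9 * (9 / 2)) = 243/8 = 30.38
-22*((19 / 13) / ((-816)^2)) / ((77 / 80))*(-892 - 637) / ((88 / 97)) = 1280885/15148224 = 0.08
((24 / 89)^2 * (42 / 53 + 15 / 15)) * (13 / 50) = 71136/2099065 = 0.03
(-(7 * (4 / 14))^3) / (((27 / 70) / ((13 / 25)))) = -1456/135 = -10.79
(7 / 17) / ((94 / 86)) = 0.38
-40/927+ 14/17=12298/15759 = 0.78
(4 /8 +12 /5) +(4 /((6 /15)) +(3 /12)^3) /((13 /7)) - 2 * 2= 17859/4160 = 4.29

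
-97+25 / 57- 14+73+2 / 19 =-2135/57 = -37.46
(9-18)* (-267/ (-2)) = -1201.50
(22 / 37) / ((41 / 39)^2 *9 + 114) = 3718/775039 = 0.00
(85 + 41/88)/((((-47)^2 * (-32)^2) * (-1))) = -7521/199057408 = 0.00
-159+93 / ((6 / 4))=-97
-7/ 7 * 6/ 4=-3/2 = -1.50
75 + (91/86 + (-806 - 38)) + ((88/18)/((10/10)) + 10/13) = -7670099/10062 = -762.28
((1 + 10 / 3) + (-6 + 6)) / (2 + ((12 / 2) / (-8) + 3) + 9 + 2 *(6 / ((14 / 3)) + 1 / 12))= 364/1343 = 0.27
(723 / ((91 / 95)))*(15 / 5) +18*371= 813753/91 = 8942.34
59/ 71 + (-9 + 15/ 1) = 485/71 = 6.83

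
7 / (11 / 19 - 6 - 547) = -0.01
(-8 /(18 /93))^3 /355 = -1906624/9585 = -198.92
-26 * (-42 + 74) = -832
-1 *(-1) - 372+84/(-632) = -58639/158 = -371.13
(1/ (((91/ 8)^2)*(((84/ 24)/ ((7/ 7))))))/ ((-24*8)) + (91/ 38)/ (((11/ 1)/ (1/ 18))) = 5269981/436143708 = 0.01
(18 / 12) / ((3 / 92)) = 46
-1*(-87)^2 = -7569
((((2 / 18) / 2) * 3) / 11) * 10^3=500/33 = 15.15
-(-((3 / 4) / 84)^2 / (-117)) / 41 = -1/60173568 = 0.00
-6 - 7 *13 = -97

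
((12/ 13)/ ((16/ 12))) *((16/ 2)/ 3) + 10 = 154/13 = 11.85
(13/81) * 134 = 1742/81 = 21.51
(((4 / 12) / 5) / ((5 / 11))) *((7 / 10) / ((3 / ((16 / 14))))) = 44/1125 = 0.04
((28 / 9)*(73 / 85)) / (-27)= -2044/20655 = -0.10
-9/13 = -0.69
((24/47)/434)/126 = 2/214179 = 0.00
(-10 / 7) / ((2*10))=-1/14 = -0.07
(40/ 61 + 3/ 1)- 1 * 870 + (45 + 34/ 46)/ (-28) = -8524410/9821 = -867.98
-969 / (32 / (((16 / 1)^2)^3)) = -508035072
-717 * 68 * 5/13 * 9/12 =-182835/13 = -14064.23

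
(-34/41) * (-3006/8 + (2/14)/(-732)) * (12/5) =65461696/87535 = 747.83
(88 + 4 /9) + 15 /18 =1607/18 = 89.28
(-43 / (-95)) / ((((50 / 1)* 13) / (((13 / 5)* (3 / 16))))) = 129/380000 = 0.00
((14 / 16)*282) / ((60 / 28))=2303/20 = 115.15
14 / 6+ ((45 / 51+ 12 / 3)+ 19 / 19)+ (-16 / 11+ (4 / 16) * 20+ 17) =16135/561 = 28.76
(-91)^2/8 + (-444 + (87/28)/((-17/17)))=32929/56 = 588.02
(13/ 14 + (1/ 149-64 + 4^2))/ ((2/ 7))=-98177/596 = -164.73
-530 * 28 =-14840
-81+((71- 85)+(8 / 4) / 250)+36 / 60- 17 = -13924/125 = -111.39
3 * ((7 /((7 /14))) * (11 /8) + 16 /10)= 1251/20 = 62.55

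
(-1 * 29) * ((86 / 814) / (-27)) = 1247/10989 = 0.11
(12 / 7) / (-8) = -3/14 = -0.21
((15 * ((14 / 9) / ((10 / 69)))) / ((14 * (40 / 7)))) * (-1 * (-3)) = 483/80 = 6.04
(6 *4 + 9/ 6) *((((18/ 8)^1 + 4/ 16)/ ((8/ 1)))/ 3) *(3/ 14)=255/448 = 0.57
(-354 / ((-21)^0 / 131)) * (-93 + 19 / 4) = 8185011/2 = 4092505.50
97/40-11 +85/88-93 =-11067/110 = -100.61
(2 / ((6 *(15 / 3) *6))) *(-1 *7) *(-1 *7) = 49/90 = 0.54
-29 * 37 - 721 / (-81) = -1064.10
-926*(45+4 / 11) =-42006.73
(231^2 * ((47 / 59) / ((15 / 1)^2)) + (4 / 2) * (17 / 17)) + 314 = 744763/1475 = 504.92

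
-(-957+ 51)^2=-820836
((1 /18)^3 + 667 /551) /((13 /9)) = 134155/160056 = 0.84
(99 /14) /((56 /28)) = 99/28 = 3.54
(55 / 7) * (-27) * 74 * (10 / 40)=-54945/14 = -3924.64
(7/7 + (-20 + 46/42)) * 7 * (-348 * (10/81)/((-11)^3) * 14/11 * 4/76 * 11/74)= -3053120/75791133 = -0.04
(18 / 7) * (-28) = -72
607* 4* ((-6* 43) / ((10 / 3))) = -939636/5 = -187927.20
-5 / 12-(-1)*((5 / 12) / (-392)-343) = -538479/1568 = -343.42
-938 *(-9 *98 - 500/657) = 544015612/657 = 828029.85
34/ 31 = 1.10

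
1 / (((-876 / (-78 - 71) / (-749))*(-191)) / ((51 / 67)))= 1897217/3736724 = 0.51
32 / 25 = 1.28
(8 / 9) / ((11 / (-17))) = -136/99 = -1.37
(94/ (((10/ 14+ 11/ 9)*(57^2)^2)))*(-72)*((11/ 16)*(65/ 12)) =-235235/190789944 = 0.00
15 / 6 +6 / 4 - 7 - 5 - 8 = -16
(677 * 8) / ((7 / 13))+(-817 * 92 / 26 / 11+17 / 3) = 29432827/3003 = 9801.14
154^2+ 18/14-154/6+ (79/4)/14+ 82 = 3994205/168 = 23775.03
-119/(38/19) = -119/2 = -59.50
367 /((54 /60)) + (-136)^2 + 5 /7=1190983/63 = 18904.49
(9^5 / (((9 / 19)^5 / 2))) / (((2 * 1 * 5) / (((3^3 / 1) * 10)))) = 133709346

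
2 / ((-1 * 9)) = -0.22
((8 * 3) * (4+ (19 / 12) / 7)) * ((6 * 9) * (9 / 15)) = 23004/7 = 3286.29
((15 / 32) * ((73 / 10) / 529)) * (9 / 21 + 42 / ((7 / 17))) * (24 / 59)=471069/1747816 = 0.27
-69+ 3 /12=-275/4 = -68.75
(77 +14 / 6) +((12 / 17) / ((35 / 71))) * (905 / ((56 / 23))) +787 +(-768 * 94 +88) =-353385701/4998 = -70705.42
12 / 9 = 4/3 = 1.33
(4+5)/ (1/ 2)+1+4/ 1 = 23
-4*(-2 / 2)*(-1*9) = -36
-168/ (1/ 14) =-2352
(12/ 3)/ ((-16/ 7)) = -7/4 = -1.75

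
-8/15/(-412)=2/1545 = 0.00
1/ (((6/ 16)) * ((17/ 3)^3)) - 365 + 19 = -345.99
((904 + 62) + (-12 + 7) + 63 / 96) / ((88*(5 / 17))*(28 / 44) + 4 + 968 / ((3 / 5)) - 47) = 1569423/2589664 = 0.61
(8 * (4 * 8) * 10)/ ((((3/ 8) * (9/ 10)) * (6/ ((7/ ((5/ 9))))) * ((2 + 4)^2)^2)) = 8960/729 = 12.29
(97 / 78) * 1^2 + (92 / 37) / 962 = 133069/106782 = 1.25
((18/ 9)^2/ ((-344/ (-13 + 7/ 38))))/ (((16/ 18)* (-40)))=-4383/1045760 = 0.00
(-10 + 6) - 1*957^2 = -915853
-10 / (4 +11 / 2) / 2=-10/19 = -0.53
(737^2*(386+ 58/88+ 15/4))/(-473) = -38556021/86 = -448325.83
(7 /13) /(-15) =-7/195 = -0.04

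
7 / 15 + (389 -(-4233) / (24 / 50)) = 552493/60 = 9208.22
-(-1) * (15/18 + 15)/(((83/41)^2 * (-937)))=-159695/38729958 = 0.00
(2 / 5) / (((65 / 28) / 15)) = 168/65 = 2.58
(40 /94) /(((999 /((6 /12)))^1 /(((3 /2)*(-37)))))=-5/423 = -0.01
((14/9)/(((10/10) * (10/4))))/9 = 28/405 = 0.07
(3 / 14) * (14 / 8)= 3/8 = 0.38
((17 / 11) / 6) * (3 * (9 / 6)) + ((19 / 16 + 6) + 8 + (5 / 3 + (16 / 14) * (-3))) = 53905/3696 = 14.58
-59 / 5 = -11.80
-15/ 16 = -0.94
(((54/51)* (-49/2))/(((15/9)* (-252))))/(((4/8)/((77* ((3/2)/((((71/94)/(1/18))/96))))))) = 607992/6035 = 100.74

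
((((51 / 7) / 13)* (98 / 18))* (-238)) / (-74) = 14161/1443 = 9.81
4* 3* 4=48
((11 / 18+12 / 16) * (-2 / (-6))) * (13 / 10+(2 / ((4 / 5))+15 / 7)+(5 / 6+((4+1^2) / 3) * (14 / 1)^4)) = 31376387/1080 = 29052.21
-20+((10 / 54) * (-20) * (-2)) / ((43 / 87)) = -1940/387 = -5.01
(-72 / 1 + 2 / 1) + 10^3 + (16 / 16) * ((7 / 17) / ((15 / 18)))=79092/85 = 930.49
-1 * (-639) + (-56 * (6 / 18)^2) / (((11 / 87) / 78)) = -35195/11 = -3199.55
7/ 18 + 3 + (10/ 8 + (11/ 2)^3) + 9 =12961/72 = 180.01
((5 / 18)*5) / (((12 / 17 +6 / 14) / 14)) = 4165/243 = 17.14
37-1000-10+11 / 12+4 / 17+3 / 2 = -197951/204 = -970.35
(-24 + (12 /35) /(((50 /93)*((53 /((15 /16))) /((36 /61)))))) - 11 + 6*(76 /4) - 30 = 55453483/1131550 = 49.01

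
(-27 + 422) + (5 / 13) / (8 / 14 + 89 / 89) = 56520/143 = 395.24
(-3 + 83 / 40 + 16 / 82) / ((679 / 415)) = -14193/31816 = -0.45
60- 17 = 43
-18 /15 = -6/5 = -1.20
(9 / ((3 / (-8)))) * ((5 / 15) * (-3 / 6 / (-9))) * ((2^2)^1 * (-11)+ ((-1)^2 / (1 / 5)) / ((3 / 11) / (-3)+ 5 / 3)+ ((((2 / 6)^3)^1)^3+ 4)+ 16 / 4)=33598829/2302911 = 14.59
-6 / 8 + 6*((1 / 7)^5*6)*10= -48981/67228 = -0.73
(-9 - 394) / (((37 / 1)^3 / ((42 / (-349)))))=16926/17677897 = 0.00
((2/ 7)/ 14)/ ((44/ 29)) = 29/2156 = 0.01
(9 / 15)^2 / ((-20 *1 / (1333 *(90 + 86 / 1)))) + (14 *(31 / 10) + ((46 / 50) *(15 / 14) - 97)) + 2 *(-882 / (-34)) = -125654359/29750 = -4223.68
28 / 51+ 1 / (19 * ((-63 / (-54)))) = 4030/6783 = 0.59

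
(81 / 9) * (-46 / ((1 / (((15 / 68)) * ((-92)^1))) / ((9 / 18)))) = 71415/17 = 4200.88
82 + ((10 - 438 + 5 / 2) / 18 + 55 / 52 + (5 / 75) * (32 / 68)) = 591232/9945 = 59.45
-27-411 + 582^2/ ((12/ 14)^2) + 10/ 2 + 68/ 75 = 34545668/75 = 460608.91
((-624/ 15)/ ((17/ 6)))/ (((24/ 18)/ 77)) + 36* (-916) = -2875032/85 = -33823.91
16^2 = 256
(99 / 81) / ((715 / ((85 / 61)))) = 17/7137 = 0.00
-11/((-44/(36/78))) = 3/26 = 0.12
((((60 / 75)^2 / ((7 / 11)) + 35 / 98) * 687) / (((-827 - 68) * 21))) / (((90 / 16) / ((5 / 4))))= -12137/1096375 = -0.01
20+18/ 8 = 89/4 = 22.25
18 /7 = 2.57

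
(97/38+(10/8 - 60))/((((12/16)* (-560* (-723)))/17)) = -72607/23078160 = 0.00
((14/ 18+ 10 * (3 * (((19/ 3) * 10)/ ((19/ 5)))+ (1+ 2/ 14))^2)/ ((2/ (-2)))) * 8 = -92280824/441 = -209253.57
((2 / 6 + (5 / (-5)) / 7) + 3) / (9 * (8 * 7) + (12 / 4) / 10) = 670/105903 = 0.01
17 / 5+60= 317/5 = 63.40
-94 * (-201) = 18894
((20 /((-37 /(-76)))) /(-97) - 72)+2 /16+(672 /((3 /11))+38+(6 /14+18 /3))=489623163/200984 = 2436.13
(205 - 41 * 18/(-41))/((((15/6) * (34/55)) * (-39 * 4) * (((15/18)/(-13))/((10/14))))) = 2453/238 = 10.31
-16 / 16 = -1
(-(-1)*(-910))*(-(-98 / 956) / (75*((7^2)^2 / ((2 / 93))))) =-26/2333835 = 0.00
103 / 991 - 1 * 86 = -85.90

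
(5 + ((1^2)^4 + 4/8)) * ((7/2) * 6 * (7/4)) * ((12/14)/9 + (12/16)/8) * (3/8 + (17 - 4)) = 603.81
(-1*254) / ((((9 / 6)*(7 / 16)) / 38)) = -308864/21 = -14707.81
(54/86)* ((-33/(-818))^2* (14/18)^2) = 17787/28772332 = 0.00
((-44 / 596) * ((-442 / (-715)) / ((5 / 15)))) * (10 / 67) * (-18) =3672/9983 = 0.37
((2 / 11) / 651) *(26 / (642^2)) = 13/737876601 = 0.00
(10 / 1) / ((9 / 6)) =20/3 = 6.67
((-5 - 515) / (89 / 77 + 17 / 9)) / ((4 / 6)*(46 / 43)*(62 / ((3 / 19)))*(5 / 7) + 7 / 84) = -390486096/457537253 = -0.85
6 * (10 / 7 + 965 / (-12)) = -6635/14 = -473.93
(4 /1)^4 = 256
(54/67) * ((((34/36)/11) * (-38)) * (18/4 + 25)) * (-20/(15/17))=1295876/737 = 1758.31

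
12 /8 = 3/2 = 1.50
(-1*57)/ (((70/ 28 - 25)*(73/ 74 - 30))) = -148/1695 = -0.09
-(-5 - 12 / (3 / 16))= 69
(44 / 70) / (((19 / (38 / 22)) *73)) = 2/2555 = 0.00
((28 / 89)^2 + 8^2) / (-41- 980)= -507728/8087341 = -0.06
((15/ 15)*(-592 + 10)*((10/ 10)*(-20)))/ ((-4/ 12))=-34920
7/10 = 0.70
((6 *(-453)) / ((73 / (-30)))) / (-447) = -27180/10877 = -2.50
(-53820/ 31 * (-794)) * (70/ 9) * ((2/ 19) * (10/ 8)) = 830921000/589 = 1410731.75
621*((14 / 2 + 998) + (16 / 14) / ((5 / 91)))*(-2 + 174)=547838748/5 = 109567749.60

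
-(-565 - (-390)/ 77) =43115/77 = 559.94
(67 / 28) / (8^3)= 67/14336 = 0.00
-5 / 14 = -0.36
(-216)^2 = 46656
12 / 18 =2/3 = 0.67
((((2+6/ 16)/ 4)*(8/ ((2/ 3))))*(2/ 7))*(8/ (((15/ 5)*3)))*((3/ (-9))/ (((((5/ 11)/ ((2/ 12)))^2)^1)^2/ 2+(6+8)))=-278179/19214181 = -0.01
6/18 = 0.33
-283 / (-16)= 17.69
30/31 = 0.97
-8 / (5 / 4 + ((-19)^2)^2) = -32/521289 = 0.00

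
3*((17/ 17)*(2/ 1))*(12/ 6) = 12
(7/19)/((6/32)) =112/57 = 1.96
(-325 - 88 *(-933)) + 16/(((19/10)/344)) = 1608841/19 = 84675.84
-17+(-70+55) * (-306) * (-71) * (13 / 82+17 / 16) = -130524521/328 = -397940.61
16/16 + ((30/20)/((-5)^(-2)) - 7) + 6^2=135/2 = 67.50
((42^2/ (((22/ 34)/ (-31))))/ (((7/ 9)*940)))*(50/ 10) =-298809/517 = -577.97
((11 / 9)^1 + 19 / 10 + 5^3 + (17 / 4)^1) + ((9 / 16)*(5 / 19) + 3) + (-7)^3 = -2838323/13680 = -207.48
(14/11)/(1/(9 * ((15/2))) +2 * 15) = 945/22286 = 0.04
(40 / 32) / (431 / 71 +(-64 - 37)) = -71/5392 = -0.01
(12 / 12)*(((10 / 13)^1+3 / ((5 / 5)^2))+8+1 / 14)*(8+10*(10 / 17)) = 254290/1547 = 164.38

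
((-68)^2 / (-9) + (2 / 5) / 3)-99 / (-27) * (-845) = -162539/45 = -3611.98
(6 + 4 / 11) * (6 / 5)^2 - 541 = -29251/55 = -531.84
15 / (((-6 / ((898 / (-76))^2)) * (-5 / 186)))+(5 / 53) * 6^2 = 993951249/76532 = 12987.39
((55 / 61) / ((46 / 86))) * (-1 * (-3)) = 7095/1403 = 5.06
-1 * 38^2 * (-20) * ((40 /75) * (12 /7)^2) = 2217984/49 = 45264.98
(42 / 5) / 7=6/5 = 1.20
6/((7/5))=30/7 = 4.29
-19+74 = 55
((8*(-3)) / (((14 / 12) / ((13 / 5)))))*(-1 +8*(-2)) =909.26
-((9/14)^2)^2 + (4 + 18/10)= 1081259/192080 = 5.63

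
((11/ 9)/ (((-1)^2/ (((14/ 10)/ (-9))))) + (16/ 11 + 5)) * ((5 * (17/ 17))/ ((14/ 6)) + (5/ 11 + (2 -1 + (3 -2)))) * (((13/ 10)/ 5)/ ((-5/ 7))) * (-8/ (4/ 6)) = 125.80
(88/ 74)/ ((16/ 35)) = 385/148 = 2.60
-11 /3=-3.67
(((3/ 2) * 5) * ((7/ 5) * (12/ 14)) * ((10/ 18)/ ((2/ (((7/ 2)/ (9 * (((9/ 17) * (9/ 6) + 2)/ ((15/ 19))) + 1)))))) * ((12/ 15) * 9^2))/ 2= 9639/1117 = 8.63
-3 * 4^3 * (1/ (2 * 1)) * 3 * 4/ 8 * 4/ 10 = -288/5 = -57.60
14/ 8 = 7/4 = 1.75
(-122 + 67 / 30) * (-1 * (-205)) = -147313/6 = -24552.17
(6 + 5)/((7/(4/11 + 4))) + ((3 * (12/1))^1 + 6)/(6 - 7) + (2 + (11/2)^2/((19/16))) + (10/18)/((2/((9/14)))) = -3985/532 = -7.49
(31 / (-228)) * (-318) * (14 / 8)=11501/152 = 75.66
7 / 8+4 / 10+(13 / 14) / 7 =2759/1960 = 1.41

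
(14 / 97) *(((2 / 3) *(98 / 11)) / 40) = 343/16005 = 0.02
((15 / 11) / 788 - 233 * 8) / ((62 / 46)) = -371614151/268708 = -1382.97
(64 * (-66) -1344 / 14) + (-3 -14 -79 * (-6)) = -3863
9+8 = 17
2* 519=1038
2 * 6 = 12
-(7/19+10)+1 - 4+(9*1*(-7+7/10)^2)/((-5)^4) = -15196301/1187500 = -12.80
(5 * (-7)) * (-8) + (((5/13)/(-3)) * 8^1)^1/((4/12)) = 3600/13 = 276.92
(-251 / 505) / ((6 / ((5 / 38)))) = -251/23028 = -0.01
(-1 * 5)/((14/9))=-3.21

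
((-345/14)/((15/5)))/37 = -115/518 = -0.22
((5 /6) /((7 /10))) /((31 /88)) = 2200/651 = 3.38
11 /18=0.61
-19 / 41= -0.46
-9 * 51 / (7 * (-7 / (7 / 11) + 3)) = 459/56 = 8.20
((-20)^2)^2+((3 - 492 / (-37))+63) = 5922934/37 = 160079.30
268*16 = 4288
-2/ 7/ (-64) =1/224 = 0.00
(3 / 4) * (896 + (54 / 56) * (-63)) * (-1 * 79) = -791817/16 = -49488.56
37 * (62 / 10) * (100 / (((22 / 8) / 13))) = 1192880/11 = 108443.64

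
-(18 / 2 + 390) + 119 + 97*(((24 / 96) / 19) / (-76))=-1617377/5776 = -280.02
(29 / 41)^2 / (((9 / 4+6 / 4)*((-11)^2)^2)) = 3364/369172815 = 0.00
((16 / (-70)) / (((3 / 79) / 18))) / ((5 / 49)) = -26544/25 = -1061.76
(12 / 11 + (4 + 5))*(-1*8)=-888/11 = -80.73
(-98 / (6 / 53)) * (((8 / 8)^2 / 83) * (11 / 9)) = -28567/2241 = -12.75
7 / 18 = 0.39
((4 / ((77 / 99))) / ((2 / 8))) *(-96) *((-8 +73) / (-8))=112320/7 = 16045.71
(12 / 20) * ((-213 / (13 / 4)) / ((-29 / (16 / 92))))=10224/43355 = 0.24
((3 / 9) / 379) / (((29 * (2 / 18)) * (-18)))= -1/65946 = 0.00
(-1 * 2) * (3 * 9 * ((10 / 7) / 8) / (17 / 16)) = -1080/119 = -9.08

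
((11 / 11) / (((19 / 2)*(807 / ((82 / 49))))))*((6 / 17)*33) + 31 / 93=4289935/12772389 = 0.34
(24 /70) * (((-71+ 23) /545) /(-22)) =288/209825 = 0.00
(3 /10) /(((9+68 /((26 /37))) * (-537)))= -13/2461250 = 0.00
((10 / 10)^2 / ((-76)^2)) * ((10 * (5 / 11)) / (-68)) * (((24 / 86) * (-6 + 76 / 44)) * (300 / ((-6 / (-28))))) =616875/31930811 = 0.02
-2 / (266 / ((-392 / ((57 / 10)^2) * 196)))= 1097600/61731 = 17.78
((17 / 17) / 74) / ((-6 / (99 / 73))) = -33/10804 = 0.00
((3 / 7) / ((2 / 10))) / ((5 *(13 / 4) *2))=6/91 = 0.07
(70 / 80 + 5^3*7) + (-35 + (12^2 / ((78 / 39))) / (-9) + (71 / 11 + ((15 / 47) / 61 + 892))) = 436808839/252296 = 1731.33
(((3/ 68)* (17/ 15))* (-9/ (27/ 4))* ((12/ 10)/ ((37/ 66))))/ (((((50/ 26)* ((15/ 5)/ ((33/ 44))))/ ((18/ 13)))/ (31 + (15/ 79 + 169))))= -1878822/365375 = -5.14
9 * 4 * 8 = 288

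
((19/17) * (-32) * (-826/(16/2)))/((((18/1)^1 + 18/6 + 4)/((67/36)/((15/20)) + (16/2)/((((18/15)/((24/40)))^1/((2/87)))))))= 25298728/66555 = 380.12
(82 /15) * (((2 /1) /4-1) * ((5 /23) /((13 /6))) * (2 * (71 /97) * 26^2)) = -605488/2231 = -271.40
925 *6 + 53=5603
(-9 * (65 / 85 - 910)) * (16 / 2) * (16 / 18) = 989248/17 = 58191.06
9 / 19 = 0.47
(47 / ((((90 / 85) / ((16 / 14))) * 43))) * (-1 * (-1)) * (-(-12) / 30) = 6392/13545 = 0.47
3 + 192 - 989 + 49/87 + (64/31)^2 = -65980517/83607 = -789.17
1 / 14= 0.07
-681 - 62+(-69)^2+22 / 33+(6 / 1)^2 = 12164/3 = 4054.67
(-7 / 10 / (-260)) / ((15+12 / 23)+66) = 161/4875000 = 0.00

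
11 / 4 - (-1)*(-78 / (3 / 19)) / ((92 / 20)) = -9627/92 = -104.64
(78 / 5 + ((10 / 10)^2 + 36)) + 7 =298/5 = 59.60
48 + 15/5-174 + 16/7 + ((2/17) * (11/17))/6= -732538/6069 = -120.70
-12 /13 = -0.92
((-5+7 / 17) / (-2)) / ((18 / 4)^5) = 416/334611 = 0.00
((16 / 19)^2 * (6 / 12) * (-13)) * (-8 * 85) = 1131520/361 = 3134.40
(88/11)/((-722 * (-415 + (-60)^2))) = -4/1149785 = 0.00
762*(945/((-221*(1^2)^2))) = -720090/221 = -3258.33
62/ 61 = 1.02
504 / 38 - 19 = -109/19 = -5.74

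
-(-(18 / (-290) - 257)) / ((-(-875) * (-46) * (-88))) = -18637/256795000 = 0.00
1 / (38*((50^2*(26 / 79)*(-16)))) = -79/39520000 = 0.00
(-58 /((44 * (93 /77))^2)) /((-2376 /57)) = 26999/54800064 = 0.00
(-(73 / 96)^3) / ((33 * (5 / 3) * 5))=-389017/243302400 = 0.00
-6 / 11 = -0.55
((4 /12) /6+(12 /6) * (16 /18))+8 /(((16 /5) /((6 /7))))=167/42 = 3.98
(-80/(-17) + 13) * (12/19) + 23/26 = 12.07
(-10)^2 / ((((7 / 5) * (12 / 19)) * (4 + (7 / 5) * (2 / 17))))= 201875/7434 = 27.16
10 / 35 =2/7 = 0.29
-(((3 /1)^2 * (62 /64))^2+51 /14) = -570999/7168 = -79.66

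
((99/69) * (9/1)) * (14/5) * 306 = 1272348/115 = 11063.90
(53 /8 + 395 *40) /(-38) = -415.96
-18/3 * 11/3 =-22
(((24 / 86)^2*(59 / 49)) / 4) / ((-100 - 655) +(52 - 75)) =-1062/35243789 = 0.00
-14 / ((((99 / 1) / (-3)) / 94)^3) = 323.57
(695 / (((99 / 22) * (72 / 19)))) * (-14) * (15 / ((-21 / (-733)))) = -48396325/162 = -298742.75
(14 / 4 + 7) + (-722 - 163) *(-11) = 19491/2 = 9745.50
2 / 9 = 0.22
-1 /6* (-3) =1/2 = 0.50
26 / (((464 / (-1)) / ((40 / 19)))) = -65/551 = -0.12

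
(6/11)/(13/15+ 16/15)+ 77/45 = 28613/14355 = 1.99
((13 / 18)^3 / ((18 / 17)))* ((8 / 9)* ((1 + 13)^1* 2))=522886/59049 = 8.86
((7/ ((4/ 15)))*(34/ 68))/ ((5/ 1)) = 21/8 = 2.62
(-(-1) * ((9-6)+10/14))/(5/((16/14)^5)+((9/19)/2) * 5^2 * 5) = 16187392/140200655 = 0.12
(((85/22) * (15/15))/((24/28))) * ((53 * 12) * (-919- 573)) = -47050220/11 = -4277292.73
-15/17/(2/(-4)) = 30/17 = 1.76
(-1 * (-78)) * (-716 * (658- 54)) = -33732192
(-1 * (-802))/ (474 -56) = 401/209 = 1.92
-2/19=-0.11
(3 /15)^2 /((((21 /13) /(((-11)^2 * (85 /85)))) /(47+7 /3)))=232804/1575 = 147.81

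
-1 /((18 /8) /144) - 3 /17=-1091/17 = -64.18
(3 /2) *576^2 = 497664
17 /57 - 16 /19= -31/57 = -0.54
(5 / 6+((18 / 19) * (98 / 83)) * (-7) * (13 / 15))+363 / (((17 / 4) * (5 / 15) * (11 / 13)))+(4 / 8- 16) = 113149052/402135 = 281.37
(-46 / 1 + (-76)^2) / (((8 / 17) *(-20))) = -9741/16 = -608.81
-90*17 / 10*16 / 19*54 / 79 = -88.07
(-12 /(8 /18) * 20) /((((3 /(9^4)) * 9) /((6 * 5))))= -3936600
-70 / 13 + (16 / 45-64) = -40382/585 = -69.03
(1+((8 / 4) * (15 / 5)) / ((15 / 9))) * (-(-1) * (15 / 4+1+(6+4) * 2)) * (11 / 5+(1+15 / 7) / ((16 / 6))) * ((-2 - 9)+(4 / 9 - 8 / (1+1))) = -5598.80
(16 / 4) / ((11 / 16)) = 64/11 = 5.82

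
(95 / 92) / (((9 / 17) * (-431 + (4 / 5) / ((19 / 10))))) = -30685/6773868 = 0.00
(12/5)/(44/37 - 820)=-111/37870 = 0.00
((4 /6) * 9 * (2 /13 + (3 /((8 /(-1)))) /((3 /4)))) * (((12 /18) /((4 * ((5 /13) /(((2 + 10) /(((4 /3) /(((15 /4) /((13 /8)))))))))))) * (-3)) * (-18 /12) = -2187/26 = -84.12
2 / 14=1/7 = 0.14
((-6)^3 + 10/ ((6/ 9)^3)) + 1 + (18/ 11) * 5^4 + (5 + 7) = 37553/44 = 853.48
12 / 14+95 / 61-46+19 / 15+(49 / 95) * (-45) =-7974593/121695 = -65.53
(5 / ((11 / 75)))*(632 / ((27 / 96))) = 2528000/33 = 76606.06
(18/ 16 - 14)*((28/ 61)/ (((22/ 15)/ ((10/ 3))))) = -18025/1342 = -13.43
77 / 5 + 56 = 357/5 = 71.40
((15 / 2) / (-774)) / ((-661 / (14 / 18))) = 35/3069684 = 0.00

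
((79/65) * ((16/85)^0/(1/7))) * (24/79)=168/65 = 2.58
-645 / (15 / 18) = -774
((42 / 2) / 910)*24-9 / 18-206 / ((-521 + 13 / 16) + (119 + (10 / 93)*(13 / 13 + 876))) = 43045169/59364110 = 0.73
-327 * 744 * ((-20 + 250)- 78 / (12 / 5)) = -48049380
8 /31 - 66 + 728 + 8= 20778/31 = 670.26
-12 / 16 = -3/4 = -0.75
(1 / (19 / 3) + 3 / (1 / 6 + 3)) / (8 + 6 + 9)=21/437 = 0.05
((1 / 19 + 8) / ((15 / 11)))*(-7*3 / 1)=-11781/95 = -124.01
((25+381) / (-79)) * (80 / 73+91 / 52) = -168693/11534 = -14.63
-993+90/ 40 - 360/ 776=-991.21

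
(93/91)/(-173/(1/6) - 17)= -93/96005 = 0.00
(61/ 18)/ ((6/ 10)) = 305/54 = 5.65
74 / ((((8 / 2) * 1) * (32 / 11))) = 407/64 = 6.36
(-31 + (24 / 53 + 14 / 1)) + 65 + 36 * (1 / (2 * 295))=758514/15635 = 48.51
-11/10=-1.10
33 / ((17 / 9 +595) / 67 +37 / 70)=1392930/398351 = 3.50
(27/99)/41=3/451 = 0.01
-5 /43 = -0.12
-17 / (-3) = 17/3 = 5.67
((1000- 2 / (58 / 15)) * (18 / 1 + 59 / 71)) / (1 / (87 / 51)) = 2279585/71 = 32106.83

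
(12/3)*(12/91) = 48/91 = 0.53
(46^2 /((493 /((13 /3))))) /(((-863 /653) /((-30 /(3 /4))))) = 718508960/1276377 = 562.93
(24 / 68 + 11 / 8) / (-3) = -235/408 = -0.58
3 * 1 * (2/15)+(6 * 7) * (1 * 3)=632/5 = 126.40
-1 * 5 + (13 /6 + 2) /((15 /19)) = 5/18 = 0.28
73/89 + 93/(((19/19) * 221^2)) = 3573670/4346849 = 0.82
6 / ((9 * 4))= 1/6 = 0.17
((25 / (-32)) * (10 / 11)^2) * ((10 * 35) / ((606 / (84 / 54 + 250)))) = -30953125/329967 = -93.81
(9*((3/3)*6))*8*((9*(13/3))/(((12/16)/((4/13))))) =6912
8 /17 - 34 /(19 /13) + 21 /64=-464385/20672 = -22.46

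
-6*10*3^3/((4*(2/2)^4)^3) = -405/16 = -25.31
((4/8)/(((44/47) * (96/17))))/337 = 799/2846976 = 0.00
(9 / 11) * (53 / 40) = 1.08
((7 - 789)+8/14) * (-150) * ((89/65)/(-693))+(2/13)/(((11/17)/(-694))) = -8336912/21021 = -396.60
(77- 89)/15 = -4/5 = -0.80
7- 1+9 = 15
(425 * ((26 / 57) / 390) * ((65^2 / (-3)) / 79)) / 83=-359125/3363741 = -0.11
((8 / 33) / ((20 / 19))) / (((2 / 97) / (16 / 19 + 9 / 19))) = 485/33 = 14.70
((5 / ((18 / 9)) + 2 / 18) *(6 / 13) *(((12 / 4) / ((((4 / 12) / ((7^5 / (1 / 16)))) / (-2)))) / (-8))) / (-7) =-1354164/13 = -104166.46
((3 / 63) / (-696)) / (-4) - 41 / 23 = -2397001/1344672 = -1.78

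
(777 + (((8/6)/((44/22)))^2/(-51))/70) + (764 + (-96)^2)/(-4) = -27599672/16065 = -1718.00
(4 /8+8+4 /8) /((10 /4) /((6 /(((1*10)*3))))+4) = 6/11 = 0.55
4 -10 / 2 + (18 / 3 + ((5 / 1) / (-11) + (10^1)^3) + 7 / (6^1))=66377/66 = 1005.71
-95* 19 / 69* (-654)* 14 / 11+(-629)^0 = 5509113/253 = 21775.15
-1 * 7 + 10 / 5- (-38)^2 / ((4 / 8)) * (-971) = 2804243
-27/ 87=-9/29 = -0.31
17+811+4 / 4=829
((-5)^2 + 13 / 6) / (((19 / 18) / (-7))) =-3423/19 = -180.16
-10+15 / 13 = -115/13 = -8.85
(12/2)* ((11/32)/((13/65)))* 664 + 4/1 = 13703/2 = 6851.50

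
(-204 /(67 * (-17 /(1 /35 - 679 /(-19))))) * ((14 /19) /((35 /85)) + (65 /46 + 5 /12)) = 451396536/19470535 = 23.18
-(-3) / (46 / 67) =201/46 = 4.37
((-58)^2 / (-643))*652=-2193328/643 = -3411.09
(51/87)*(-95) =-1615/29 = -55.69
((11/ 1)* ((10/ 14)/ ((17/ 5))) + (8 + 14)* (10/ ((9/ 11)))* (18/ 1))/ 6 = 576235/714 = 807.05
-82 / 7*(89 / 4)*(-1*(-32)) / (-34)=29192/119 = 245.31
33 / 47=0.70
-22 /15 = -1.47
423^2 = 178929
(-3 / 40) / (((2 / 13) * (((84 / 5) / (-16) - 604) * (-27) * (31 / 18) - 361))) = -39/2221906 = 0.00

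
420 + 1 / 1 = 421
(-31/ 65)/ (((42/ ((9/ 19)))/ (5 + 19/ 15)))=-1457/43225 = -0.03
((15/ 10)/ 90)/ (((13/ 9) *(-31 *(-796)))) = 3/6415760 = 0.00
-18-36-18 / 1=-72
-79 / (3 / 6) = -158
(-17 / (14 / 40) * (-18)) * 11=67320/7 = 9617.14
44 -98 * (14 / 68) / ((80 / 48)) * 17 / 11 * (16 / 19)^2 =610196/19855 = 30.73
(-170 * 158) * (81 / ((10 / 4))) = -870264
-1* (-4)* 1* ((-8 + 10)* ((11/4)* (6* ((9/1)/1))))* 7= 8316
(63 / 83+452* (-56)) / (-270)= 2100833/22410 = 93.75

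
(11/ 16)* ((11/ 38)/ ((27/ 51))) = 2057/5472 = 0.38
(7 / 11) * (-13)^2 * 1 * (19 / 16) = 22477/176 = 127.71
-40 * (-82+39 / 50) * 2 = 32488/5 = 6497.60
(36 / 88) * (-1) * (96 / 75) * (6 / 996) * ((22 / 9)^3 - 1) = -79352/1848825 = -0.04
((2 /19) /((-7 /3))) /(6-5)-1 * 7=-937/133 = -7.05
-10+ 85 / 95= -173/19 = -9.11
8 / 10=4/5 = 0.80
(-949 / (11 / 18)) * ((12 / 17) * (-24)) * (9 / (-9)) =-4919616/187 = -26308.11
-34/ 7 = -4.86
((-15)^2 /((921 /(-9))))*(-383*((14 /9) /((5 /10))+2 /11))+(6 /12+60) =19137317/6754 = 2833.48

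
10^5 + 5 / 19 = 1900005/19 = 100000.26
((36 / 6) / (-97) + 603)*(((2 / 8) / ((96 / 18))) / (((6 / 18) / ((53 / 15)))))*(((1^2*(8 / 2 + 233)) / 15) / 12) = 48975339/124160 = 394.45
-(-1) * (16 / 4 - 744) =-740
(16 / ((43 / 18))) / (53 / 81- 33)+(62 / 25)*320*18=80465112/5633 = 14284.59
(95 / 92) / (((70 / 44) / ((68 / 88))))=0.50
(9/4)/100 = 9/400 = 0.02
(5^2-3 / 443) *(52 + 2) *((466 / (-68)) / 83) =-69653952/625073 = -111.43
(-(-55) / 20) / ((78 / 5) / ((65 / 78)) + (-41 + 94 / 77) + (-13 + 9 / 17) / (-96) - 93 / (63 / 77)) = -719950/35237229 = -0.02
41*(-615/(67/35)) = -882525/67 = -13172.01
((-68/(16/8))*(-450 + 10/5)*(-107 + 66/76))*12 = -368583936/19 = -19399154.53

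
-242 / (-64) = 121/32 = 3.78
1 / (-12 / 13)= -1.08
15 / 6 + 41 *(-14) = -1143/2 = -571.50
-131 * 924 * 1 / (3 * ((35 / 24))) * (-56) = 7746816/5 = 1549363.20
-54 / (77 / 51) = -2754/77 = -35.77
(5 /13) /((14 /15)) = 0.41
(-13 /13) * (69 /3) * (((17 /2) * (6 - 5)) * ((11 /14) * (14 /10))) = -4301/20 = -215.05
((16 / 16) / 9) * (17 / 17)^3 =1/9 = 0.11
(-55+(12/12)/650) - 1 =-36399/650 = -56.00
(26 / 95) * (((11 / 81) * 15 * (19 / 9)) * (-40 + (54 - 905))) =-3146/3 = -1048.67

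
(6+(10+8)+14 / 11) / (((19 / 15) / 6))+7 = 26483/209 = 126.71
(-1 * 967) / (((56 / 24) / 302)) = -876102/7 = -125157.43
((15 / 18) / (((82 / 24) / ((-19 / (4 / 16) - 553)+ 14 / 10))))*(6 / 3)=-12552/41 = -306.15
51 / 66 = 17/22 = 0.77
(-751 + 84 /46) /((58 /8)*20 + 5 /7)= -120617/23460 = -5.14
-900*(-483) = 434700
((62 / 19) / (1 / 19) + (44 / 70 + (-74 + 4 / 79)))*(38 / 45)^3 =-190844816/27995625 = -6.82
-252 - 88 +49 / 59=-20011/59 = -339.17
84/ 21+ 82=86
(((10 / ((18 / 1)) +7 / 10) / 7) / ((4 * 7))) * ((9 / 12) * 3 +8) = 4633/70560 = 0.07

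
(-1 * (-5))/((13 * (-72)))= -5/936 = -0.01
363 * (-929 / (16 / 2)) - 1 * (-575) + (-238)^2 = 15065.62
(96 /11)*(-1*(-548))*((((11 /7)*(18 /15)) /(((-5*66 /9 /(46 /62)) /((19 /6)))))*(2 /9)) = -7663232/59675 = -128.42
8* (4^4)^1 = 2048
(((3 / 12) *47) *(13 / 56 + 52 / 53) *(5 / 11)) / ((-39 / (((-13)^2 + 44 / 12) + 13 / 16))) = -49276915/1709568 = -28.82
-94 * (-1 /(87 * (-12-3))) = -94/1305 = -0.07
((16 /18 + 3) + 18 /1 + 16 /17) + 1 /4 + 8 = 19021/612 = 31.08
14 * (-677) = -9478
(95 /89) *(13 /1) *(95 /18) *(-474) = -9268675/267 = -34714.14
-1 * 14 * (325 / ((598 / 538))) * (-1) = 94150/23 = 4093.48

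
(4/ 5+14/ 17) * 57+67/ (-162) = 1268597/13770 = 92.13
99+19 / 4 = 415/4 = 103.75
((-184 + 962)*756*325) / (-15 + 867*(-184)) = -7079800/5909 = -1198.14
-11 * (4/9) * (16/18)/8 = -44/81 = -0.54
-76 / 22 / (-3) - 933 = -30751/33 = -931.85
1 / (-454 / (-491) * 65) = 491/29510 = 0.02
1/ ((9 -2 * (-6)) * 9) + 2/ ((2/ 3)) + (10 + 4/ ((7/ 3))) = 14.72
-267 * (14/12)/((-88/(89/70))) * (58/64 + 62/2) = 143.60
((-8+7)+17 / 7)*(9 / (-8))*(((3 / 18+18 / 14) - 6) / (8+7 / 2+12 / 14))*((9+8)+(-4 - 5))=5730/1211 = 4.73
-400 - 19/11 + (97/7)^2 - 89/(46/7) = -5535269/24794 = -223.25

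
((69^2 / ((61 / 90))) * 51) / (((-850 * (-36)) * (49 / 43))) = 614169/59780 = 10.27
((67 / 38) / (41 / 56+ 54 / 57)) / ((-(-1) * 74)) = 938/66119 = 0.01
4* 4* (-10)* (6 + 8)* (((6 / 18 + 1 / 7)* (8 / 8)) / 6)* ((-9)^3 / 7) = 129600/7 = 18514.29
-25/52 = -0.48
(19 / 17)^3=6859/4913 = 1.40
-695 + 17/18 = -12493/18 = -694.06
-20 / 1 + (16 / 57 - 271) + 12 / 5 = -82171/285 = -288.32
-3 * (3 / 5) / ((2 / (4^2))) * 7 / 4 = -25.20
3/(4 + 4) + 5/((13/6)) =279/104 = 2.68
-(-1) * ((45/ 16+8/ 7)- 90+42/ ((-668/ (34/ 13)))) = -20961911/243152 = -86.21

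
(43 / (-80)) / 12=-43/960 = -0.04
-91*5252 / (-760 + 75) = 477932/685 = 697.71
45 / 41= 1.10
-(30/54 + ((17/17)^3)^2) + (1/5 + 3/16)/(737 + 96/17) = -14135257/9090000 = -1.56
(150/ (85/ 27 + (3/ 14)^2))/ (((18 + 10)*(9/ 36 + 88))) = 113400/5966759 = 0.02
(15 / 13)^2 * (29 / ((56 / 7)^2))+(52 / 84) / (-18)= 1162921/2044224 = 0.57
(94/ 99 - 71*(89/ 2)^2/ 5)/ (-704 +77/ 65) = 723772777/18090468 = 40.01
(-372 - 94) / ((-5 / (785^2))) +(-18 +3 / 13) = 746617979/13 = 57432152.23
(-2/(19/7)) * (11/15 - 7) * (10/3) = 15.39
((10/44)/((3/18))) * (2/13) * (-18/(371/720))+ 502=26243806/53053 = 494.67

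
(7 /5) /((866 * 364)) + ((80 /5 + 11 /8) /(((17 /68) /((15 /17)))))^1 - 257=-748994723/3827720 = -195.68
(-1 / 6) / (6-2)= -1/24 = -0.04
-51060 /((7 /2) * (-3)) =34040/7 = 4862.86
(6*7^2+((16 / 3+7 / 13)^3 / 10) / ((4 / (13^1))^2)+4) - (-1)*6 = 29081629/56160 = 517.84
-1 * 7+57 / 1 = 50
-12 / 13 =-0.92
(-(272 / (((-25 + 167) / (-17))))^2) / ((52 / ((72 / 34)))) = -2829888/65533 = -43.18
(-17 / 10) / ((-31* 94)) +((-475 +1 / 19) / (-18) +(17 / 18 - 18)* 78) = -721943177/553660 = -1303.95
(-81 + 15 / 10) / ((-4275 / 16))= 424/1425 = 0.30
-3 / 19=-0.16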